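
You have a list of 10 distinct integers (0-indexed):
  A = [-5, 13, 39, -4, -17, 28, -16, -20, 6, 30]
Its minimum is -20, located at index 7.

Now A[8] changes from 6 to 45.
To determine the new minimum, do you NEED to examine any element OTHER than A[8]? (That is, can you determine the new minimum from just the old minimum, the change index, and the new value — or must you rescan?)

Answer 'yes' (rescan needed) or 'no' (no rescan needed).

Old min = -20 at index 7
Change at index 8: 6 -> 45
Index 8 was NOT the min. New min = min(-20, 45). No rescan of other elements needed.
Needs rescan: no

Answer: no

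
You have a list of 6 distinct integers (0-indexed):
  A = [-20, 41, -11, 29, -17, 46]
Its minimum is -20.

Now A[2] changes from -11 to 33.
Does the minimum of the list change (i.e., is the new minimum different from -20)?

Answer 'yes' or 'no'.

Answer: no

Derivation:
Old min = -20
Change: A[2] -11 -> 33
Changed element was NOT the min; min changes only if 33 < -20.
New min = -20; changed? no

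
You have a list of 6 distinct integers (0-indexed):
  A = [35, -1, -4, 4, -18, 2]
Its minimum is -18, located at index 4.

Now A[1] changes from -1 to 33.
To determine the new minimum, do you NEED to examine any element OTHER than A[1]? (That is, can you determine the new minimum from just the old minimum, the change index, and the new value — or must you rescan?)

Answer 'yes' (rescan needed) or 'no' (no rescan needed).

Old min = -18 at index 4
Change at index 1: -1 -> 33
Index 1 was NOT the min. New min = min(-18, 33). No rescan of other elements needed.
Needs rescan: no

Answer: no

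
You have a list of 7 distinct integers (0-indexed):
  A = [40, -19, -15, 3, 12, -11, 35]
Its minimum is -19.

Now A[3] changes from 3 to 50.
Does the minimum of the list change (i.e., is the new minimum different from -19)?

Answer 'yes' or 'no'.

Answer: no

Derivation:
Old min = -19
Change: A[3] 3 -> 50
Changed element was NOT the min; min changes only if 50 < -19.
New min = -19; changed? no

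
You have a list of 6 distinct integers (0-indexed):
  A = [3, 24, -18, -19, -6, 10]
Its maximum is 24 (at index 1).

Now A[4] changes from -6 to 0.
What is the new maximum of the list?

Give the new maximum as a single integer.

Old max = 24 (at index 1)
Change: A[4] -6 -> 0
Changed element was NOT the old max.
  New max = max(old_max, new_val) = max(24, 0) = 24

Answer: 24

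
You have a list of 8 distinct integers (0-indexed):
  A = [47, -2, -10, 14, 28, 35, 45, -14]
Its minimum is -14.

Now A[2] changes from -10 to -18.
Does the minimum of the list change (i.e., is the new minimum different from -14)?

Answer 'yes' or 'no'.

Answer: yes

Derivation:
Old min = -14
Change: A[2] -10 -> -18
Changed element was NOT the min; min changes only if -18 < -14.
New min = -18; changed? yes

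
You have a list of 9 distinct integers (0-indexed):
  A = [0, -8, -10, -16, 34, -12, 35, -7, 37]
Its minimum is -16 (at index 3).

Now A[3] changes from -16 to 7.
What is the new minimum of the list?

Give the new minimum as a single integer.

Old min = -16 (at index 3)
Change: A[3] -16 -> 7
Changed element WAS the min. Need to check: is 7 still <= all others?
  Min of remaining elements: -12
  New min = min(7, -12) = -12

Answer: -12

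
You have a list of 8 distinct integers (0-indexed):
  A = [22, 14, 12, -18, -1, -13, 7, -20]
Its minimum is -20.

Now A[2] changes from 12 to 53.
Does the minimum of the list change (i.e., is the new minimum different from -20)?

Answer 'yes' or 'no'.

Answer: no

Derivation:
Old min = -20
Change: A[2] 12 -> 53
Changed element was NOT the min; min changes only if 53 < -20.
New min = -20; changed? no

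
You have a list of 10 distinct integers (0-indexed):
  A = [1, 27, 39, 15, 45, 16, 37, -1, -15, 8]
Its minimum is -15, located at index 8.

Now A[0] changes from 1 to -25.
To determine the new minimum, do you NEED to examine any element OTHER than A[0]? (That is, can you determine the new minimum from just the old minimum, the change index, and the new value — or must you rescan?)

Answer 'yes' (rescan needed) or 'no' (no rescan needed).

Answer: no

Derivation:
Old min = -15 at index 8
Change at index 0: 1 -> -25
Index 0 was NOT the min. New min = min(-15, -25). No rescan of other elements needed.
Needs rescan: no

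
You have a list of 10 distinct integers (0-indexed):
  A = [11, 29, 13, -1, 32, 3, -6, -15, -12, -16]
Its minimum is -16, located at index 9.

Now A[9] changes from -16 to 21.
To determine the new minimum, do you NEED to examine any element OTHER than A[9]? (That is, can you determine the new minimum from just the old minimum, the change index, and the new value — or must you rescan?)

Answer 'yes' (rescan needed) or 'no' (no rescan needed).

Answer: yes

Derivation:
Old min = -16 at index 9
Change at index 9: -16 -> 21
Index 9 WAS the min and new value 21 > old min -16. Must rescan other elements to find the new min.
Needs rescan: yes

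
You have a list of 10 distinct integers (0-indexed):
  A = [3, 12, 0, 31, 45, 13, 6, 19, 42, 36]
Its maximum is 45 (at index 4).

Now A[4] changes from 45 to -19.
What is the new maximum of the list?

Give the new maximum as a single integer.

Old max = 45 (at index 4)
Change: A[4] 45 -> -19
Changed element WAS the max -> may need rescan.
  Max of remaining elements: 42
  New max = max(-19, 42) = 42

Answer: 42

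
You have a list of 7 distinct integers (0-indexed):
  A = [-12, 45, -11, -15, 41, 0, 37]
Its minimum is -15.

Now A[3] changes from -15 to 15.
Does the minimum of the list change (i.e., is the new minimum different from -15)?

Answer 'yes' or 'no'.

Answer: yes

Derivation:
Old min = -15
Change: A[3] -15 -> 15
Changed element was the min; new min must be rechecked.
New min = -12; changed? yes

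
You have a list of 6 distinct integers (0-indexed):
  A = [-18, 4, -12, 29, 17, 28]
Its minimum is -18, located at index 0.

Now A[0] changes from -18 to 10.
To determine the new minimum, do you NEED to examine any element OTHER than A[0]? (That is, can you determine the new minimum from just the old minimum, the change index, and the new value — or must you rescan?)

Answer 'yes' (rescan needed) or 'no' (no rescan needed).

Old min = -18 at index 0
Change at index 0: -18 -> 10
Index 0 WAS the min and new value 10 > old min -18. Must rescan other elements to find the new min.
Needs rescan: yes

Answer: yes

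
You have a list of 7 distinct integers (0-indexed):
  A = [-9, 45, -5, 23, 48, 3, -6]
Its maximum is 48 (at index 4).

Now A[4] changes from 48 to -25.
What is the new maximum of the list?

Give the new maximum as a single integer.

Old max = 48 (at index 4)
Change: A[4] 48 -> -25
Changed element WAS the max -> may need rescan.
  Max of remaining elements: 45
  New max = max(-25, 45) = 45

Answer: 45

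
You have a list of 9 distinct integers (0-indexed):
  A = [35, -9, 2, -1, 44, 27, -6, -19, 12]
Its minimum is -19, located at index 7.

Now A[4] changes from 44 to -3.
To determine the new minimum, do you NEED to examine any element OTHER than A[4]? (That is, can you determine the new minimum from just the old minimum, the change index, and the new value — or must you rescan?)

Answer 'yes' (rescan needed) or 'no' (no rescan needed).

Answer: no

Derivation:
Old min = -19 at index 7
Change at index 4: 44 -> -3
Index 4 was NOT the min. New min = min(-19, -3). No rescan of other elements needed.
Needs rescan: no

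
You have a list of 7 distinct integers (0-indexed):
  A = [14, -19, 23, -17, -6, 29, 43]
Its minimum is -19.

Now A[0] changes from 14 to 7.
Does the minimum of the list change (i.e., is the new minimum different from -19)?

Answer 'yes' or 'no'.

Answer: no

Derivation:
Old min = -19
Change: A[0] 14 -> 7
Changed element was NOT the min; min changes only if 7 < -19.
New min = -19; changed? no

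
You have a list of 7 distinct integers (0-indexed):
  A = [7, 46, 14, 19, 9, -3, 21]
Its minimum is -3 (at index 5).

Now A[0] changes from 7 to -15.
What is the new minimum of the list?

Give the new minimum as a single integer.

Old min = -3 (at index 5)
Change: A[0] 7 -> -15
Changed element was NOT the old min.
  New min = min(old_min, new_val) = min(-3, -15) = -15

Answer: -15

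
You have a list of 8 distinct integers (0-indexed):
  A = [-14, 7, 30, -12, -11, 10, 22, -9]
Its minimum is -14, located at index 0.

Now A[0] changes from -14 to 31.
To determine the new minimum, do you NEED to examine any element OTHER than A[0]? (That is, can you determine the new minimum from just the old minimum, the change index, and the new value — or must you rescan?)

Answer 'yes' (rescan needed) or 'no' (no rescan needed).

Old min = -14 at index 0
Change at index 0: -14 -> 31
Index 0 WAS the min and new value 31 > old min -14. Must rescan other elements to find the new min.
Needs rescan: yes

Answer: yes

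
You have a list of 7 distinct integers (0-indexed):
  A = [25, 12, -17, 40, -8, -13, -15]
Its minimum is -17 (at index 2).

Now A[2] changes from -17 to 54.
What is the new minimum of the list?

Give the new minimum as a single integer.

Answer: -15

Derivation:
Old min = -17 (at index 2)
Change: A[2] -17 -> 54
Changed element WAS the min. Need to check: is 54 still <= all others?
  Min of remaining elements: -15
  New min = min(54, -15) = -15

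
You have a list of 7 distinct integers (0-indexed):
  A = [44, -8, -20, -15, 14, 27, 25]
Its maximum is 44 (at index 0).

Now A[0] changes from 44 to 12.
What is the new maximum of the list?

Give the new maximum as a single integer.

Old max = 44 (at index 0)
Change: A[0] 44 -> 12
Changed element WAS the max -> may need rescan.
  Max of remaining elements: 27
  New max = max(12, 27) = 27

Answer: 27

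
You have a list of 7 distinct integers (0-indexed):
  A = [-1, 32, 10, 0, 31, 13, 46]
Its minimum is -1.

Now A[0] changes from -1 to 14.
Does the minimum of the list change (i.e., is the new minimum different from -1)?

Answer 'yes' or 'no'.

Old min = -1
Change: A[0] -1 -> 14
Changed element was the min; new min must be rechecked.
New min = 0; changed? yes

Answer: yes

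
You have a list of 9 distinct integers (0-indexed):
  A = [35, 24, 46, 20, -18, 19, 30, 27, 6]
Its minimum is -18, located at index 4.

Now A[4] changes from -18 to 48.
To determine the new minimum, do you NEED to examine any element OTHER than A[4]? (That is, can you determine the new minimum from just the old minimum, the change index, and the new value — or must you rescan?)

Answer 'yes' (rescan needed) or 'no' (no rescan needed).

Answer: yes

Derivation:
Old min = -18 at index 4
Change at index 4: -18 -> 48
Index 4 WAS the min and new value 48 > old min -18. Must rescan other elements to find the new min.
Needs rescan: yes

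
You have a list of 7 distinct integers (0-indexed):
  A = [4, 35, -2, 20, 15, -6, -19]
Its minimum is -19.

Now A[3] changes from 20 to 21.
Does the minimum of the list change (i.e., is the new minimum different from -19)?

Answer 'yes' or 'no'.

Answer: no

Derivation:
Old min = -19
Change: A[3] 20 -> 21
Changed element was NOT the min; min changes only if 21 < -19.
New min = -19; changed? no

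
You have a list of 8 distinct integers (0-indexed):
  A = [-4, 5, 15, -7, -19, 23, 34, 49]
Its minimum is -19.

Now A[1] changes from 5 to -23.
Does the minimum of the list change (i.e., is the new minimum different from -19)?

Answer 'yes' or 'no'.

Old min = -19
Change: A[1] 5 -> -23
Changed element was NOT the min; min changes only if -23 < -19.
New min = -23; changed? yes

Answer: yes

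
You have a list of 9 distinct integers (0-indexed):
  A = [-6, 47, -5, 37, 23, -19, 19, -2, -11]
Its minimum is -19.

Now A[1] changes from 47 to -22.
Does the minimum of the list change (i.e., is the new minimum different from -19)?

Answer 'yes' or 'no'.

Answer: yes

Derivation:
Old min = -19
Change: A[1] 47 -> -22
Changed element was NOT the min; min changes only if -22 < -19.
New min = -22; changed? yes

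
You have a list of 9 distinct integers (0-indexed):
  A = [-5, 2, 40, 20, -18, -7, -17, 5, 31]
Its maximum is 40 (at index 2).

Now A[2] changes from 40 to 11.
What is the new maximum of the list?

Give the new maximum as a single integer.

Old max = 40 (at index 2)
Change: A[2] 40 -> 11
Changed element WAS the max -> may need rescan.
  Max of remaining elements: 31
  New max = max(11, 31) = 31

Answer: 31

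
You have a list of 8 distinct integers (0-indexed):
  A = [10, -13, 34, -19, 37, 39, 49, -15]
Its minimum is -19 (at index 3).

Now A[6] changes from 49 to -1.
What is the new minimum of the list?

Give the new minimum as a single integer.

Old min = -19 (at index 3)
Change: A[6] 49 -> -1
Changed element was NOT the old min.
  New min = min(old_min, new_val) = min(-19, -1) = -19

Answer: -19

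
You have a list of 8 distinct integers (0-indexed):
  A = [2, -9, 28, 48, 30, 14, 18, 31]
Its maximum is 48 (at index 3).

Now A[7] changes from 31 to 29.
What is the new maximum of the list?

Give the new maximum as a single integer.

Old max = 48 (at index 3)
Change: A[7] 31 -> 29
Changed element was NOT the old max.
  New max = max(old_max, new_val) = max(48, 29) = 48

Answer: 48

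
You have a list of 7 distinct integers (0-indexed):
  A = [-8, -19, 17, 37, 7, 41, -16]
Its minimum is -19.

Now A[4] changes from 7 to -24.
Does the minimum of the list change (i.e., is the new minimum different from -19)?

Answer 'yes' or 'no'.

Old min = -19
Change: A[4] 7 -> -24
Changed element was NOT the min; min changes only if -24 < -19.
New min = -24; changed? yes

Answer: yes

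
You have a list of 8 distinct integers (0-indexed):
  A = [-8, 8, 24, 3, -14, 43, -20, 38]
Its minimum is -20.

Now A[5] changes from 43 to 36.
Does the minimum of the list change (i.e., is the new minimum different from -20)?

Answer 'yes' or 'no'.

Old min = -20
Change: A[5] 43 -> 36
Changed element was NOT the min; min changes only if 36 < -20.
New min = -20; changed? no

Answer: no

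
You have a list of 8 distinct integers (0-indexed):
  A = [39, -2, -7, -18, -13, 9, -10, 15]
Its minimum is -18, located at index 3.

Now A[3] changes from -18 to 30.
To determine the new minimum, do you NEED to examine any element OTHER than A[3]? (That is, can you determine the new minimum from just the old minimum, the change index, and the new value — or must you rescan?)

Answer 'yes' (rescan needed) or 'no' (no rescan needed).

Answer: yes

Derivation:
Old min = -18 at index 3
Change at index 3: -18 -> 30
Index 3 WAS the min and new value 30 > old min -18. Must rescan other elements to find the new min.
Needs rescan: yes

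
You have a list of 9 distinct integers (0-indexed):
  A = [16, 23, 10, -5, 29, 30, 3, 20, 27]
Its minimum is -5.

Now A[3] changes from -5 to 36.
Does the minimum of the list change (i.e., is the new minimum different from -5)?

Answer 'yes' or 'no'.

Answer: yes

Derivation:
Old min = -5
Change: A[3] -5 -> 36
Changed element was the min; new min must be rechecked.
New min = 3; changed? yes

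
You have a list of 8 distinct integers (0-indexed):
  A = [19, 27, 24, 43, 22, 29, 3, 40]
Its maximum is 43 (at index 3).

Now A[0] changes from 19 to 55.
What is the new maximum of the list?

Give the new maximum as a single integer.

Old max = 43 (at index 3)
Change: A[0] 19 -> 55
Changed element was NOT the old max.
  New max = max(old_max, new_val) = max(43, 55) = 55

Answer: 55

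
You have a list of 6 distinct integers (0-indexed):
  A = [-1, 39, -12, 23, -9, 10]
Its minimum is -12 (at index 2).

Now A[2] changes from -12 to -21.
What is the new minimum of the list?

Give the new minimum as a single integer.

Answer: -21

Derivation:
Old min = -12 (at index 2)
Change: A[2] -12 -> -21
Changed element WAS the min. Need to check: is -21 still <= all others?
  Min of remaining elements: -9
  New min = min(-21, -9) = -21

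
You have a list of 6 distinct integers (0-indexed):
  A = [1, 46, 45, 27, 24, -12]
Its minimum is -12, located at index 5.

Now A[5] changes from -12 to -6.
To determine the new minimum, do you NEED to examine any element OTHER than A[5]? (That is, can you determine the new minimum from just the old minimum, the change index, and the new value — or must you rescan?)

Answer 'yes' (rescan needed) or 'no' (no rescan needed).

Old min = -12 at index 5
Change at index 5: -12 -> -6
Index 5 WAS the min and new value -6 > old min -12. Must rescan other elements to find the new min.
Needs rescan: yes

Answer: yes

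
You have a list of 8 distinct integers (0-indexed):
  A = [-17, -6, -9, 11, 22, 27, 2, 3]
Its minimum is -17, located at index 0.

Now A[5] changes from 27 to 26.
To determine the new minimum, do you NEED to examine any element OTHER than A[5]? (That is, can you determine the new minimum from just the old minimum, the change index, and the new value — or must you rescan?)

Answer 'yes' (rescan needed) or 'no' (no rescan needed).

Old min = -17 at index 0
Change at index 5: 27 -> 26
Index 5 was NOT the min. New min = min(-17, 26). No rescan of other elements needed.
Needs rescan: no

Answer: no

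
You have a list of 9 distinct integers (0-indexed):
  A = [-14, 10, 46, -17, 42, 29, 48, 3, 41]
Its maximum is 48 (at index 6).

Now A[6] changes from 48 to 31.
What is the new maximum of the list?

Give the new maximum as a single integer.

Answer: 46

Derivation:
Old max = 48 (at index 6)
Change: A[6] 48 -> 31
Changed element WAS the max -> may need rescan.
  Max of remaining elements: 46
  New max = max(31, 46) = 46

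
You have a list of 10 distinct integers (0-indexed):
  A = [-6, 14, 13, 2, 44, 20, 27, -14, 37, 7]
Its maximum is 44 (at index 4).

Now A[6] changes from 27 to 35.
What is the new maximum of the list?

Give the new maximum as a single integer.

Answer: 44

Derivation:
Old max = 44 (at index 4)
Change: A[6] 27 -> 35
Changed element was NOT the old max.
  New max = max(old_max, new_val) = max(44, 35) = 44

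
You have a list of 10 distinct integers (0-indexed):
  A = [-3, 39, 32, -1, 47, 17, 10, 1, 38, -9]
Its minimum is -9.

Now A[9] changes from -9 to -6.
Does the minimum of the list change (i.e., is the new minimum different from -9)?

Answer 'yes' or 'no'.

Answer: yes

Derivation:
Old min = -9
Change: A[9] -9 -> -6
Changed element was the min; new min must be rechecked.
New min = -6; changed? yes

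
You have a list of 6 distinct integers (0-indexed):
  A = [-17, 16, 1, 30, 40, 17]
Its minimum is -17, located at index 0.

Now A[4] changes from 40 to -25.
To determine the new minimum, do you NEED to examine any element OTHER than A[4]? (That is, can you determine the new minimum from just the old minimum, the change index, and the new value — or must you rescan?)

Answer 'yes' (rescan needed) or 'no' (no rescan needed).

Answer: no

Derivation:
Old min = -17 at index 0
Change at index 4: 40 -> -25
Index 4 was NOT the min. New min = min(-17, -25). No rescan of other elements needed.
Needs rescan: no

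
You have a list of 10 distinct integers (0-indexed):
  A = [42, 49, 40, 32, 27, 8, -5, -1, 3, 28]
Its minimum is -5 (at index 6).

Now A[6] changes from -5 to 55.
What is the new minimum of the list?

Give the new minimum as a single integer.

Old min = -5 (at index 6)
Change: A[6] -5 -> 55
Changed element WAS the min. Need to check: is 55 still <= all others?
  Min of remaining elements: -1
  New min = min(55, -1) = -1

Answer: -1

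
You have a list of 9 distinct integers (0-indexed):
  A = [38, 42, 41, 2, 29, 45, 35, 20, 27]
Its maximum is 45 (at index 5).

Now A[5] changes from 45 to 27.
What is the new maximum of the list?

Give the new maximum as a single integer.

Old max = 45 (at index 5)
Change: A[5] 45 -> 27
Changed element WAS the max -> may need rescan.
  Max of remaining elements: 42
  New max = max(27, 42) = 42

Answer: 42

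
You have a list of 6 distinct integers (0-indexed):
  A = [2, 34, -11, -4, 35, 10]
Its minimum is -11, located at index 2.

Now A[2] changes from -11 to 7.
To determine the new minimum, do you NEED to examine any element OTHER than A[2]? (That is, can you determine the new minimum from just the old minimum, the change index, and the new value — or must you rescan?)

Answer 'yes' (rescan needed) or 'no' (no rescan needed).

Old min = -11 at index 2
Change at index 2: -11 -> 7
Index 2 WAS the min and new value 7 > old min -11. Must rescan other elements to find the new min.
Needs rescan: yes

Answer: yes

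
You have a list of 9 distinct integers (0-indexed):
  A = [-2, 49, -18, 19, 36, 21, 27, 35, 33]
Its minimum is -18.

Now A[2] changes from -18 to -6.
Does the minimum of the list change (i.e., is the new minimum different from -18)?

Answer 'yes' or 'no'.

Answer: yes

Derivation:
Old min = -18
Change: A[2] -18 -> -6
Changed element was the min; new min must be rechecked.
New min = -6; changed? yes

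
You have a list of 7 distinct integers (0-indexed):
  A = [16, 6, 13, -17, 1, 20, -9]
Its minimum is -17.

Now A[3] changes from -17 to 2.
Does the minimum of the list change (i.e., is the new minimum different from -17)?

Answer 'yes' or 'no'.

Answer: yes

Derivation:
Old min = -17
Change: A[3] -17 -> 2
Changed element was the min; new min must be rechecked.
New min = -9; changed? yes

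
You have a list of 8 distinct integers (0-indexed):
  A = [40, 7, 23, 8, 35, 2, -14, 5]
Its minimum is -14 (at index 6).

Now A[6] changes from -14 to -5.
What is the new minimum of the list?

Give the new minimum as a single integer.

Old min = -14 (at index 6)
Change: A[6] -14 -> -5
Changed element WAS the min. Need to check: is -5 still <= all others?
  Min of remaining elements: 2
  New min = min(-5, 2) = -5

Answer: -5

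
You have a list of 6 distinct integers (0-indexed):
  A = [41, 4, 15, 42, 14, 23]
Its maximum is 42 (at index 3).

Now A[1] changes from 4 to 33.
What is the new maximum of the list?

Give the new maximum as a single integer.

Answer: 42

Derivation:
Old max = 42 (at index 3)
Change: A[1] 4 -> 33
Changed element was NOT the old max.
  New max = max(old_max, new_val) = max(42, 33) = 42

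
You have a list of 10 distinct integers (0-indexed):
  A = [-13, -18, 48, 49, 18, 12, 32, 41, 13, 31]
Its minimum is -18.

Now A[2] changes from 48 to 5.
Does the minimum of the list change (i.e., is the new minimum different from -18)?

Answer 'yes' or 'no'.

Old min = -18
Change: A[2] 48 -> 5
Changed element was NOT the min; min changes only if 5 < -18.
New min = -18; changed? no

Answer: no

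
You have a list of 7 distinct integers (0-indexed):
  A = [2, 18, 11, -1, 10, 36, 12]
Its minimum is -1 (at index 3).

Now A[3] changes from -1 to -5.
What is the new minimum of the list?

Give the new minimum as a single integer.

Old min = -1 (at index 3)
Change: A[3] -1 -> -5
Changed element WAS the min. Need to check: is -5 still <= all others?
  Min of remaining elements: 2
  New min = min(-5, 2) = -5

Answer: -5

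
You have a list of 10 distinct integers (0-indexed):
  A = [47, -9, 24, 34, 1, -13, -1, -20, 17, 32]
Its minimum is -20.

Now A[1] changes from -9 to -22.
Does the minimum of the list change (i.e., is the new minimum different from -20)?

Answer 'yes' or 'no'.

Old min = -20
Change: A[1] -9 -> -22
Changed element was NOT the min; min changes only if -22 < -20.
New min = -22; changed? yes

Answer: yes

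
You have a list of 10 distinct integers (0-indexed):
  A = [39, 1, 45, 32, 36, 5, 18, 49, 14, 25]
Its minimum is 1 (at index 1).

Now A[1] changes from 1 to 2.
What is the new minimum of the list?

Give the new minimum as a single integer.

Old min = 1 (at index 1)
Change: A[1] 1 -> 2
Changed element WAS the min. Need to check: is 2 still <= all others?
  Min of remaining elements: 5
  New min = min(2, 5) = 2

Answer: 2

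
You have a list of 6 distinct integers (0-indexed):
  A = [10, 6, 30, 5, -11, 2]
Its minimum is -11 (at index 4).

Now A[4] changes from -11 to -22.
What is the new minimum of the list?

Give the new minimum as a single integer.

Answer: -22

Derivation:
Old min = -11 (at index 4)
Change: A[4] -11 -> -22
Changed element WAS the min. Need to check: is -22 still <= all others?
  Min of remaining elements: 2
  New min = min(-22, 2) = -22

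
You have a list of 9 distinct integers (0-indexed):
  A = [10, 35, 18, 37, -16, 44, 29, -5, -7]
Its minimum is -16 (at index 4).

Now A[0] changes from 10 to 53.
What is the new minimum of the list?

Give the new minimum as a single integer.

Old min = -16 (at index 4)
Change: A[0] 10 -> 53
Changed element was NOT the old min.
  New min = min(old_min, new_val) = min(-16, 53) = -16

Answer: -16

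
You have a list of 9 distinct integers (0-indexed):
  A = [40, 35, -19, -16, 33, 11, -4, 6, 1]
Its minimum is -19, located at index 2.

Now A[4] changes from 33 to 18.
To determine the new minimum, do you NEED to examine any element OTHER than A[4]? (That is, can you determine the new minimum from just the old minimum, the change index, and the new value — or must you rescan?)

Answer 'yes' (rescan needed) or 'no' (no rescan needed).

Old min = -19 at index 2
Change at index 4: 33 -> 18
Index 4 was NOT the min. New min = min(-19, 18). No rescan of other elements needed.
Needs rescan: no

Answer: no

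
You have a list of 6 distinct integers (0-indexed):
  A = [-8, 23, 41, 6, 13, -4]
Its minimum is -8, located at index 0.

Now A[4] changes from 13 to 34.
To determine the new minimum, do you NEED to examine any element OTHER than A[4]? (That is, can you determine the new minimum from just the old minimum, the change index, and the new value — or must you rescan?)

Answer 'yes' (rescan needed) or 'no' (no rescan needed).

Answer: no

Derivation:
Old min = -8 at index 0
Change at index 4: 13 -> 34
Index 4 was NOT the min. New min = min(-8, 34). No rescan of other elements needed.
Needs rescan: no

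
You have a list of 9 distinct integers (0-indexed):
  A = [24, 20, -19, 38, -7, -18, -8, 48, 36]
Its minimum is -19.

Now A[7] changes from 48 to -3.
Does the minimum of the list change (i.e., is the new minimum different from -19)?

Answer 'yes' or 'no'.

Answer: no

Derivation:
Old min = -19
Change: A[7] 48 -> -3
Changed element was NOT the min; min changes only if -3 < -19.
New min = -19; changed? no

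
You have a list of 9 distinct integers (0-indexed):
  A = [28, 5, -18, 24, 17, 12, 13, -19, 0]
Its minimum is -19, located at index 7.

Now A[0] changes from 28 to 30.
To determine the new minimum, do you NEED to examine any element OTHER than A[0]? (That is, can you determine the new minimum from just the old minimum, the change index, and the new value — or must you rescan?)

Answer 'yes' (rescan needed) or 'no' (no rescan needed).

Answer: no

Derivation:
Old min = -19 at index 7
Change at index 0: 28 -> 30
Index 0 was NOT the min. New min = min(-19, 30). No rescan of other elements needed.
Needs rescan: no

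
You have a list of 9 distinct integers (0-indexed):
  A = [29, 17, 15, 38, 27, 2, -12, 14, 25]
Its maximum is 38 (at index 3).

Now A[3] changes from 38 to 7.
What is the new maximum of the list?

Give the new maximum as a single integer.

Old max = 38 (at index 3)
Change: A[3] 38 -> 7
Changed element WAS the max -> may need rescan.
  Max of remaining elements: 29
  New max = max(7, 29) = 29

Answer: 29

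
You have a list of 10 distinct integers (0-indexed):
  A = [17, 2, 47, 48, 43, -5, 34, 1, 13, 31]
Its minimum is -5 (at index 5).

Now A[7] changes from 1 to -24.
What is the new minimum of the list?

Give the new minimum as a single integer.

Old min = -5 (at index 5)
Change: A[7] 1 -> -24
Changed element was NOT the old min.
  New min = min(old_min, new_val) = min(-5, -24) = -24

Answer: -24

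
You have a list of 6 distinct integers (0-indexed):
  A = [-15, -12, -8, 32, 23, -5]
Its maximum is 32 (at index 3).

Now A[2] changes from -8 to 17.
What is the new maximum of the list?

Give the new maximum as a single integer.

Answer: 32

Derivation:
Old max = 32 (at index 3)
Change: A[2] -8 -> 17
Changed element was NOT the old max.
  New max = max(old_max, new_val) = max(32, 17) = 32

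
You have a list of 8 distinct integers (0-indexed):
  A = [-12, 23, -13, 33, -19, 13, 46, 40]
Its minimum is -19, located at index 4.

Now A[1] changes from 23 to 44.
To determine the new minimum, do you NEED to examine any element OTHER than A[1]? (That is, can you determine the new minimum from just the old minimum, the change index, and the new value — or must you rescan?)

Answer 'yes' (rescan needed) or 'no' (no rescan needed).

Old min = -19 at index 4
Change at index 1: 23 -> 44
Index 1 was NOT the min. New min = min(-19, 44). No rescan of other elements needed.
Needs rescan: no

Answer: no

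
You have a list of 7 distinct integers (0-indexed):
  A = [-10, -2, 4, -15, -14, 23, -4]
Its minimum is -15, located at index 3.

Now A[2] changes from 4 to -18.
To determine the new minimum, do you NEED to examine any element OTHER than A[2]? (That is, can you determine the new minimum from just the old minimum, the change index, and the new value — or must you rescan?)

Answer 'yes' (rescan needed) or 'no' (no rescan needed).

Old min = -15 at index 3
Change at index 2: 4 -> -18
Index 2 was NOT the min. New min = min(-15, -18). No rescan of other elements needed.
Needs rescan: no

Answer: no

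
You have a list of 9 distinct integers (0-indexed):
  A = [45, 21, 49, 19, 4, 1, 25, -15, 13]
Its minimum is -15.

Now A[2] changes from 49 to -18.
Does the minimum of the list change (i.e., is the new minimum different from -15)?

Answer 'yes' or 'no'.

Old min = -15
Change: A[2] 49 -> -18
Changed element was NOT the min; min changes only if -18 < -15.
New min = -18; changed? yes

Answer: yes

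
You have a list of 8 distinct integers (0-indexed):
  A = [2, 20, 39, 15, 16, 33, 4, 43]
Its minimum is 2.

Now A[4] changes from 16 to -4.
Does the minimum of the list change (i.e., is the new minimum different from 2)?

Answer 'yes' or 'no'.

Old min = 2
Change: A[4] 16 -> -4
Changed element was NOT the min; min changes only if -4 < 2.
New min = -4; changed? yes

Answer: yes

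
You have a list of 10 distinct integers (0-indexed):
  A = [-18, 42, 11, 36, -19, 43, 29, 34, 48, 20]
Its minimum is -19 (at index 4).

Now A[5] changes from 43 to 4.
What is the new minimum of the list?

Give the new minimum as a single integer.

Answer: -19

Derivation:
Old min = -19 (at index 4)
Change: A[5] 43 -> 4
Changed element was NOT the old min.
  New min = min(old_min, new_val) = min(-19, 4) = -19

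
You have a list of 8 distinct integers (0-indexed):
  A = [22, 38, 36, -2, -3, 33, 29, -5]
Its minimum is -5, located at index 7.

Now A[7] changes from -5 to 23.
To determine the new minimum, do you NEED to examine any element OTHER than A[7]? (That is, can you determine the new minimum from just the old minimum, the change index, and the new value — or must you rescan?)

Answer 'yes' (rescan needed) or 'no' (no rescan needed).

Answer: yes

Derivation:
Old min = -5 at index 7
Change at index 7: -5 -> 23
Index 7 WAS the min and new value 23 > old min -5. Must rescan other elements to find the new min.
Needs rescan: yes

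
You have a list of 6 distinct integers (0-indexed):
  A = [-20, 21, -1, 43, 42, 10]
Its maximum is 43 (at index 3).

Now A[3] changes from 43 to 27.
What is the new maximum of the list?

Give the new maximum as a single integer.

Answer: 42

Derivation:
Old max = 43 (at index 3)
Change: A[3] 43 -> 27
Changed element WAS the max -> may need rescan.
  Max of remaining elements: 42
  New max = max(27, 42) = 42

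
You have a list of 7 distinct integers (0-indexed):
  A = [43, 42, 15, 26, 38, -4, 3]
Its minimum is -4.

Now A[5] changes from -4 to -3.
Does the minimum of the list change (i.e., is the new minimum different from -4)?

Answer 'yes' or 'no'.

Answer: yes

Derivation:
Old min = -4
Change: A[5] -4 -> -3
Changed element was the min; new min must be rechecked.
New min = -3; changed? yes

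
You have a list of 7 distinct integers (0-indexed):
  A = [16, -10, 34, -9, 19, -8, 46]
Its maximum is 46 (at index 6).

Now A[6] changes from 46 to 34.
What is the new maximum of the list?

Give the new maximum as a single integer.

Answer: 34

Derivation:
Old max = 46 (at index 6)
Change: A[6] 46 -> 34
Changed element WAS the max -> may need rescan.
  Max of remaining elements: 34
  New max = max(34, 34) = 34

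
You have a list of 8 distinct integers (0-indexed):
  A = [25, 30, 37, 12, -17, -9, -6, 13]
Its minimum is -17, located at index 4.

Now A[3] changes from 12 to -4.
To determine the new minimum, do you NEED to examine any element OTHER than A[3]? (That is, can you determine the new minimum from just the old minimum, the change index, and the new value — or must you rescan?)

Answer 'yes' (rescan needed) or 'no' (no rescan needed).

Old min = -17 at index 4
Change at index 3: 12 -> -4
Index 3 was NOT the min. New min = min(-17, -4). No rescan of other elements needed.
Needs rescan: no

Answer: no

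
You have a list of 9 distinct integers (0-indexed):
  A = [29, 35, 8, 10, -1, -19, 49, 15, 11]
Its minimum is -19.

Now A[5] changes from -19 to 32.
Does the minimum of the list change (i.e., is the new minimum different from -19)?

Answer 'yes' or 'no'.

Old min = -19
Change: A[5] -19 -> 32
Changed element was the min; new min must be rechecked.
New min = -1; changed? yes

Answer: yes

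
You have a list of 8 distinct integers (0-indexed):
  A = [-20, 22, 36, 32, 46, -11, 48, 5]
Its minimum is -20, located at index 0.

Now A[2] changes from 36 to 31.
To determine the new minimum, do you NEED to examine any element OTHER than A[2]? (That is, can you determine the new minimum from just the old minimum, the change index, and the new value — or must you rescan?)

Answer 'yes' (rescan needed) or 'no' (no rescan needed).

Answer: no

Derivation:
Old min = -20 at index 0
Change at index 2: 36 -> 31
Index 2 was NOT the min. New min = min(-20, 31). No rescan of other elements needed.
Needs rescan: no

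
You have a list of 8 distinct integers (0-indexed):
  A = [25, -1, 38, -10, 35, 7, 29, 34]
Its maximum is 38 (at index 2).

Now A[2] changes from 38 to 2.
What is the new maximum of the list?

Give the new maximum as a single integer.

Old max = 38 (at index 2)
Change: A[2] 38 -> 2
Changed element WAS the max -> may need rescan.
  Max of remaining elements: 35
  New max = max(2, 35) = 35

Answer: 35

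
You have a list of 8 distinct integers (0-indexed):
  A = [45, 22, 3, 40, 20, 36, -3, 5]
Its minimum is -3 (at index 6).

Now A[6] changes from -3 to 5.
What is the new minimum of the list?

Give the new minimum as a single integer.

Old min = -3 (at index 6)
Change: A[6] -3 -> 5
Changed element WAS the min. Need to check: is 5 still <= all others?
  Min of remaining elements: 3
  New min = min(5, 3) = 3

Answer: 3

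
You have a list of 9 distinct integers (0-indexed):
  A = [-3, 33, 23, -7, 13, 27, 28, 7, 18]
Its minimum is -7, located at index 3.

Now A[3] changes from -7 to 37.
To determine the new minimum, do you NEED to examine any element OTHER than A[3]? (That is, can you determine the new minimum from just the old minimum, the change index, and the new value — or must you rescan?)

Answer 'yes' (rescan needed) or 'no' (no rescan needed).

Old min = -7 at index 3
Change at index 3: -7 -> 37
Index 3 WAS the min and new value 37 > old min -7. Must rescan other elements to find the new min.
Needs rescan: yes

Answer: yes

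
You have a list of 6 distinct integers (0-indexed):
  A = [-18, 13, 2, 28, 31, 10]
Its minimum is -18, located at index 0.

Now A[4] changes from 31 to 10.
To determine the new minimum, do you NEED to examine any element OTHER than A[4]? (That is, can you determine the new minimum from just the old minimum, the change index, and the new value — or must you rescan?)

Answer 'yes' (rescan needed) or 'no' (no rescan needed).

Answer: no

Derivation:
Old min = -18 at index 0
Change at index 4: 31 -> 10
Index 4 was NOT the min. New min = min(-18, 10). No rescan of other elements needed.
Needs rescan: no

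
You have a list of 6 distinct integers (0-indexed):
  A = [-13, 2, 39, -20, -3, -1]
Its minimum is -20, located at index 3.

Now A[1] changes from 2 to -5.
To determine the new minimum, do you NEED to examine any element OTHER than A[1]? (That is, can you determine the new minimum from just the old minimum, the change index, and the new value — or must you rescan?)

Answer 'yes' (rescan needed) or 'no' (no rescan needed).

Answer: no

Derivation:
Old min = -20 at index 3
Change at index 1: 2 -> -5
Index 1 was NOT the min. New min = min(-20, -5). No rescan of other elements needed.
Needs rescan: no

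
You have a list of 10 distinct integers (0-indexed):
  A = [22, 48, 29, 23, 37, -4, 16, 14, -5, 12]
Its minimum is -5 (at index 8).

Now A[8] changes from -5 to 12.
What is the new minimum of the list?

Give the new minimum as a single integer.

Answer: -4

Derivation:
Old min = -5 (at index 8)
Change: A[8] -5 -> 12
Changed element WAS the min. Need to check: is 12 still <= all others?
  Min of remaining elements: -4
  New min = min(12, -4) = -4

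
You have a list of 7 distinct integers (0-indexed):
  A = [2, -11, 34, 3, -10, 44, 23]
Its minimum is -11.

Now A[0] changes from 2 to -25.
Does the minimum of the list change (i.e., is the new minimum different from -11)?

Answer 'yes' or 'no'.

Old min = -11
Change: A[0] 2 -> -25
Changed element was NOT the min; min changes only if -25 < -11.
New min = -25; changed? yes

Answer: yes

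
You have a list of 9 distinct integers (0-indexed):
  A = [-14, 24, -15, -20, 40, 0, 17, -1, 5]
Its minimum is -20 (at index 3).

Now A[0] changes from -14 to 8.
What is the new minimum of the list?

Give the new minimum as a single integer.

Answer: -20

Derivation:
Old min = -20 (at index 3)
Change: A[0] -14 -> 8
Changed element was NOT the old min.
  New min = min(old_min, new_val) = min(-20, 8) = -20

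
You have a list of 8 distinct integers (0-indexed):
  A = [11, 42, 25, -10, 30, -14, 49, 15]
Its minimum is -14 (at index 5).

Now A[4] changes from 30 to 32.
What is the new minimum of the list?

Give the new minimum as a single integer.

Old min = -14 (at index 5)
Change: A[4] 30 -> 32
Changed element was NOT the old min.
  New min = min(old_min, new_val) = min(-14, 32) = -14

Answer: -14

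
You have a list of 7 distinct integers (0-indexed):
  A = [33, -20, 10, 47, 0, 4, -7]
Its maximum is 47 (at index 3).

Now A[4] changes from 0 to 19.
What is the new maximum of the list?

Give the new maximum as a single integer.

Old max = 47 (at index 3)
Change: A[4] 0 -> 19
Changed element was NOT the old max.
  New max = max(old_max, new_val) = max(47, 19) = 47

Answer: 47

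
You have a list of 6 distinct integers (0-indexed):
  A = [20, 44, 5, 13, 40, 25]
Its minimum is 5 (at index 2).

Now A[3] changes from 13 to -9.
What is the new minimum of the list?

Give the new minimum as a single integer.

Answer: -9

Derivation:
Old min = 5 (at index 2)
Change: A[3] 13 -> -9
Changed element was NOT the old min.
  New min = min(old_min, new_val) = min(5, -9) = -9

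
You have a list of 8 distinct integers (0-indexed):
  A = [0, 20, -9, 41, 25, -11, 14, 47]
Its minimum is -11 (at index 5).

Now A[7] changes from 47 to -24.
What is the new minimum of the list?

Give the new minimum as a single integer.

Old min = -11 (at index 5)
Change: A[7] 47 -> -24
Changed element was NOT the old min.
  New min = min(old_min, new_val) = min(-11, -24) = -24

Answer: -24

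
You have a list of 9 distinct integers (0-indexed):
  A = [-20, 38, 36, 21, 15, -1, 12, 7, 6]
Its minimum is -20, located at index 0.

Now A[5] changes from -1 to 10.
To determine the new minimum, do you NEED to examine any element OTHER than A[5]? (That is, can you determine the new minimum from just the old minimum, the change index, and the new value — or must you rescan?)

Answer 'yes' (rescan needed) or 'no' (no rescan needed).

Answer: no

Derivation:
Old min = -20 at index 0
Change at index 5: -1 -> 10
Index 5 was NOT the min. New min = min(-20, 10). No rescan of other elements needed.
Needs rescan: no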